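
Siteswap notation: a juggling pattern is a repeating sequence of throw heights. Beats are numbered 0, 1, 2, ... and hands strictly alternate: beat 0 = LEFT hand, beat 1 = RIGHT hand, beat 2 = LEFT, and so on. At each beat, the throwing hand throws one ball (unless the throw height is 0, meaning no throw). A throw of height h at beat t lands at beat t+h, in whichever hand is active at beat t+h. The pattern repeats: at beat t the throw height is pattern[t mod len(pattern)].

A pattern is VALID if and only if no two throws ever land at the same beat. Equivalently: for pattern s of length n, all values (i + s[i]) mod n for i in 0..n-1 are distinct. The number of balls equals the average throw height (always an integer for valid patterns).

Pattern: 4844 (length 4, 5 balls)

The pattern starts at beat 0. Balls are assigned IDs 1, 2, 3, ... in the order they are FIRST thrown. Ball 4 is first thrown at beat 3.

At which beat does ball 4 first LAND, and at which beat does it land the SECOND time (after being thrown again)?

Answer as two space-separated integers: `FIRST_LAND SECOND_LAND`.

Answer: 7 11

Derivation:
Beat 0 (L): throw ball1 h=4 -> lands@4:L; in-air after throw: [b1@4:L]
Beat 1 (R): throw ball2 h=8 -> lands@9:R; in-air after throw: [b1@4:L b2@9:R]
Beat 2 (L): throw ball3 h=4 -> lands@6:L; in-air after throw: [b1@4:L b3@6:L b2@9:R]
Beat 3 (R): throw ball4 h=4 -> lands@7:R; in-air after throw: [b1@4:L b3@6:L b4@7:R b2@9:R]
Beat 4 (L): throw ball1 h=4 -> lands@8:L; in-air after throw: [b3@6:L b4@7:R b1@8:L b2@9:R]
Beat 5 (R): throw ball5 h=8 -> lands@13:R; in-air after throw: [b3@6:L b4@7:R b1@8:L b2@9:R b5@13:R]
Beat 6 (L): throw ball3 h=4 -> lands@10:L; in-air after throw: [b4@7:R b1@8:L b2@9:R b3@10:L b5@13:R]
Beat 7 (R): throw ball4 h=4 -> lands@11:R; in-air after throw: [b1@8:L b2@9:R b3@10:L b4@11:R b5@13:R]
Beat 8 (L): throw ball1 h=4 -> lands@12:L; in-air after throw: [b2@9:R b3@10:L b4@11:R b1@12:L b5@13:R]
Beat 9 (R): throw ball2 h=8 -> lands@17:R; in-air after throw: [b3@10:L b4@11:R b1@12:L b5@13:R b2@17:R]
Beat 10 (L): throw ball3 h=4 -> lands@14:L; in-air after throw: [b4@11:R b1@12:L b5@13:R b3@14:L b2@17:R]
Beat 11 (R): throw ball4 h=4 -> lands@15:R; in-air after throw: [b1@12:L b5@13:R b3@14:L b4@15:R b2@17:R]
Ball 4: thrown@3 h=4 -> first land @7; rethrown@7 h=4 -> second land @11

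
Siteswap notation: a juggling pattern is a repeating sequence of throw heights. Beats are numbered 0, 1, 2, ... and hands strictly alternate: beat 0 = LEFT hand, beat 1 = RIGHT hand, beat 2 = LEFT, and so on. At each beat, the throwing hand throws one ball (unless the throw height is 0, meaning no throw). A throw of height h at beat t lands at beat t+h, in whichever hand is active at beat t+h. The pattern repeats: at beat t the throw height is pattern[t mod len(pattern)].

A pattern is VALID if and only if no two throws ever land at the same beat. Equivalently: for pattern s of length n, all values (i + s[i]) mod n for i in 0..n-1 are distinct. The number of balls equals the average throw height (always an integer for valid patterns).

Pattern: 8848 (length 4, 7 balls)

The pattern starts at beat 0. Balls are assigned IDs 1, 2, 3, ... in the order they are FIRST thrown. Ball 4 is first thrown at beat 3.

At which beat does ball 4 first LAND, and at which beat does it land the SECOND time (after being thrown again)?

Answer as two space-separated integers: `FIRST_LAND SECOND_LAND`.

Beat 0 (L): throw ball1 h=8 -> lands@8:L; in-air after throw: [b1@8:L]
Beat 1 (R): throw ball2 h=8 -> lands@9:R; in-air after throw: [b1@8:L b2@9:R]
Beat 2 (L): throw ball3 h=4 -> lands@6:L; in-air after throw: [b3@6:L b1@8:L b2@9:R]
Beat 3 (R): throw ball4 h=8 -> lands@11:R; in-air after throw: [b3@6:L b1@8:L b2@9:R b4@11:R]
Beat 4 (L): throw ball5 h=8 -> lands@12:L; in-air after throw: [b3@6:L b1@8:L b2@9:R b4@11:R b5@12:L]
Beat 5 (R): throw ball6 h=8 -> lands@13:R; in-air after throw: [b3@6:L b1@8:L b2@9:R b4@11:R b5@12:L b6@13:R]
Beat 6 (L): throw ball3 h=4 -> lands@10:L; in-air after throw: [b1@8:L b2@9:R b3@10:L b4@11:R b5@12:L b6@13:R]
Beat 7 (R): throw ball7 h=8 -> lands@15:R; in-air after throw: [b1@8:L b2@9:R b3@10:L b4@11:R b5@12:L b6@13:R b7@15:R]
Beat 8 (L): throw ball1 h=8 -> lands@16:L; in-air after throw: [b2@9:R b3@10:L b4@11:R b5@12:L b6@13:R b7@15:R b1@16:L]
Beat 9 (R): throw ball2 h=8 -> lands@17:R; in-air after throw: [b3@10:L b4@11:R b5@12:L b6@13:R b7@15:R b1@16:L b2@17:R]
Beat 10 (L): throw ball3 h=4 -> lands@14:L; in-air after throw: [b4@11:R b5@12:L b6@13:R b3@14:L b7@15:R b1@16:L b2@17:R]
Beat 11 (R): throw ball4 h=8 -> lands@19:R; in-air after throw: [b5@12:L b6@13:R b3@14:L b7@15:R b1@16:L b2@17:R b4@19:R]
Beat 12 (L): throw ball5 h=8 -> lands@20:L; in-air after throw: [b6@13:R b3@14:L b7@15:R b1@16:L b2@17:R b4@19:R b5@20:L]
Beat 13 (R): throw ball6 h=8 -> lands@21:R; in-air after throw: [b3@14:L b7@15:R b1@16:L b2@17:R b4@19:R b5@20:L b6@21:R]
Beat 14 (L): throw ball3 h=4 -> lands@18:L; in-air after throw: [b7@15:R b1@16:L b2@17:R b3@18:L b4@19:R b5@20:L b6@21:R]
Beat 15 (R): throw ball7 h=8 -> lands@23:R; in-air after throw: [b1@16:L b2@17:R b3@18:L b4@19:R b5@20:L b6@21:R b7@23:R]
Beat 16 (L): throw ball1 h=8 -> lands@24:L; in-air after throw: [b2@17:R b3@18:L b4@19:R b5@20:L b6@21:R b7@23:R b1@24:L]
Ball 4: thrown@3 h=8 -> first land @11; rethrown@11 h=8 -> second land @19

Answer: 11 19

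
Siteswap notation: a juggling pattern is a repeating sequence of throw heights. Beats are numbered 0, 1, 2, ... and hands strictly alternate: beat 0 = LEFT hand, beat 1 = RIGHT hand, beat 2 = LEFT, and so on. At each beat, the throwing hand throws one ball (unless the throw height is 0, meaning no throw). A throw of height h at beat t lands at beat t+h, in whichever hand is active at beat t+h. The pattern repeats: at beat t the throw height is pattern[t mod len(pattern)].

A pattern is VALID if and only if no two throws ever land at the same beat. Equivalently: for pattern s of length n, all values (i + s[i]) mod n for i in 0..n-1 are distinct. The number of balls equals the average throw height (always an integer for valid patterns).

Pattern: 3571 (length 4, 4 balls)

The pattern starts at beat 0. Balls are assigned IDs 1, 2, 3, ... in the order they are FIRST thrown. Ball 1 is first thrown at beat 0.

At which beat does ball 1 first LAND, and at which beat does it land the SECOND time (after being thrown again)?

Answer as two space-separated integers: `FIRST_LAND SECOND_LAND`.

Answer: 3 4

Derivation:
Beat 0 (L): throw ball1 h=3 -> lands@3:R; in-air after throw: [b1@3:R]
Beat 1 (R): throw ball2 h=5 -> lands@6:L; in-air after throw: [b1@3:R b2@6:L]
Beat 2 (L): throw ball3 h=7 -> lands@9:R; in-air after throw: [b1@3:R b2@6:L b3@9:R]
Beat 3 (R): throw ball1 h=1 -> lands@4:L; in-air after throw: [b1@4:L b2@6:L b3@9:R]
Beat 4 (L): throw ball1 h=3 -> lands@7:R; in-air after throw: [b2@6:L b1@7:R b3@9:R]
Ball 1: thrown@0 h=3 -> first land @3; rethrown@3 h=1 -> second land @4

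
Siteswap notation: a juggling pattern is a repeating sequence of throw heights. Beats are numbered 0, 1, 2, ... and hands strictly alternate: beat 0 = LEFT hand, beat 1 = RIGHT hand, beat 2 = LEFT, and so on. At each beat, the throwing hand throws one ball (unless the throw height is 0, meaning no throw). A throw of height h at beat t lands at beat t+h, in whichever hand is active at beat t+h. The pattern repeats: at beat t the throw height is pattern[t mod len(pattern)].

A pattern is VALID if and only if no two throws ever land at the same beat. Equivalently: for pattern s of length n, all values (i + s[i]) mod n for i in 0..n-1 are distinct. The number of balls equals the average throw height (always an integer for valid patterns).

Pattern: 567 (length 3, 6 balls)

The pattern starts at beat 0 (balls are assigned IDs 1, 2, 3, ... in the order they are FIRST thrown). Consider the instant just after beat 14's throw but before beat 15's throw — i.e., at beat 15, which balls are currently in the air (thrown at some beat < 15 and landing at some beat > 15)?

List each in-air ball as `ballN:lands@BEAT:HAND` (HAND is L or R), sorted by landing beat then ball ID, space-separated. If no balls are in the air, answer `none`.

Answer: ball5:lands@16:L ball1:lands@17:R ball6:lands@18:L ball2:lands@19:R ball3:lands@21:R

Derivation:
Beat 0 (L): throw ball1 h=5 -> lands@5:R; in-air after throw: [b1@5:R]
Beat 1 (R): throw ball2 h=6 -> lands@7:R; in-air after throw: [b1@5:R b2@7:R]
Beat 2 (L): throw ball3 h=7 -> lands@9:R; in-air after throw: [b1@5:R b2@7:R b3@9:R]
Beat 3 (R): throw ball4 h=5 -> lands@8:L; in-air after throw: [b1@5:R b2@7:R b4@8:L b3@9:R]
Beat 4 (L): throw ball5 h=6 -> lands@10:L; in-air after throw: [b1@5:R b2@7:R b4@8:L b3@9:R b5@10:L]
Beat 5 (R): throw ball1 h=7 -> lands@12:L; in-air after throw: [b2@7:R b4@8:L b3@9:R b5@10:L b1@12:L]
Beat 6 (L): throw ball6 h=5 -> lands@11:R; in-air after throw: [b2@7:R b4@8:L b3@9:R b5@10:L b6@11:R b1@12:L]
Beat 7 (R): throw ball2 h=6 -> lands@13:R; in-air after throw: [b4@8:L b3@9:R b5@10:L b6@11:R b1@12:L b2@13:R]
Beat 8 (L): throw ball4 h=7 -> lands@15:R; in-air after throw: [b3@9:R b5@10:L b6@11:R b1@12:L b2@13:R b4@15:R]
Beat 9 (R): throw ball3 h=5 -> lands@14:L; in-air after throw: [b5@10:L b6@11:R b1@12:L b2@13:R b3@14:L b4@15:R]
Beat 10 (L): throw ball5 h=6 -> lands@16:L; in-air after throw: [b6@11:R b1@12:L b2@13:R b3@14:L b4@15:R b5@16:L]
Beat 11 (R): throw ball6 h=7 -> lands@18:L; in-air after throw: [b1@12:L b2@13:R b3@14:L b4@15:R b5@16:L b6@18:L]
Beat 12 (L): throw ball1 h=5 -> lands@17:R; in-air after throw: [b2@13:R b3@14:L b4@15:R b5@16:L b1@17:R b6@18:L]
Beat 13 (R): throw ball2 h=6 -> lands@19:R; in-air after throw: [b3@14:L b4@15:R b5@16:L b1@17:R b6@18:L b2@19:R]
Beat 14 (L): throw ball3 h=7 -> lands@21:R; in-air after throw: [b4@15:R b5@16:L b1@17:R b6@18:L b2@19:R b3@21:R]
Beat 15 (R): throw ball4 h=5 -> lands@20:L; in-air after throw: [b5@16:L b1@17:R b6@18:L b2@19:R b4@20:L b3@21:R]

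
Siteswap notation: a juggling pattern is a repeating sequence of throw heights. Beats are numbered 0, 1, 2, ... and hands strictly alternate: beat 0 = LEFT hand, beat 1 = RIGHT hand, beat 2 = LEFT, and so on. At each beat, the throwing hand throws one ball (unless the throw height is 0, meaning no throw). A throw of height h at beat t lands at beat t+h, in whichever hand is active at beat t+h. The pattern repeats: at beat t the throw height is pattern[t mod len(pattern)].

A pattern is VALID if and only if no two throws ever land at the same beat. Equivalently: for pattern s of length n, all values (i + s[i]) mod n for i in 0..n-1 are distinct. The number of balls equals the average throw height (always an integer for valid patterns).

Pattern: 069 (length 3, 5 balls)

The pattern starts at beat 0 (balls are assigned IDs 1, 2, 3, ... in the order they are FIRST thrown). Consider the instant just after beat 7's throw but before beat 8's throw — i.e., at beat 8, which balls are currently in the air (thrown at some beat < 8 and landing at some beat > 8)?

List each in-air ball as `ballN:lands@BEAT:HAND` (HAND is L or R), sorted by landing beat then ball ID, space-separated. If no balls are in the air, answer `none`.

Beat 1 (R): throw ball1 h=6 -> lands@7:R; in-air after throw: [b1@7:R]
Beat 2 (L): throw ball2 h=9 -> lands@11:R; in-air after throw: [b1@7:R b2@11:R]
Beat 4 (L): throw ball3 h=6 -> lands@10:L; in-air after throw: [b1@7:R b3@10:L b2@11:R]
Beat 5 (R): throw ball4 h=9 -> lands@14:L; in-air after throw: [b1@7:R b3@10:L b2@11:R b4@14:L]
Beat 7 (R): throw ball1 h=6 -> lands@13:R; in-air after throw: [b3@10:L b2@11:R b1@13:R b4@14:L]
Beat 8 (L): throw ball5 h=9 -> lands@17:R; in-air after throw: [b3@10:L b2@11:R b1@13:R b4@14:L b5@17:R]

Answer: ball3:lands@10:L ball2:lands@11:R ball1:lands@13:R ball4:lands@14:L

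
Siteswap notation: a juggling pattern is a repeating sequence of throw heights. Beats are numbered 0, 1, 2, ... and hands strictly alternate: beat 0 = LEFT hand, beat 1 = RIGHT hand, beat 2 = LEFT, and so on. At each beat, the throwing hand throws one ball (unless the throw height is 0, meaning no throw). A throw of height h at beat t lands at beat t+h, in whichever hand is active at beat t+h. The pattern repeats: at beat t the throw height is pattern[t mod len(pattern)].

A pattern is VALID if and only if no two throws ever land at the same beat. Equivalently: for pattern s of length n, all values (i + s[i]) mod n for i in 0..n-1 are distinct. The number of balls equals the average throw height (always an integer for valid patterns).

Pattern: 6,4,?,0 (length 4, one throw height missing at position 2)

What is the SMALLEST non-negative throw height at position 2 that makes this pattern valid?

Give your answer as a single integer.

Answer: 2

Derivation:
i=0: (0 + 6) mod 4 = 2
i=1: (1 + 4) mod 4 = 1
i=2: s[i]=? (unknown)
i=3: (3 + 0) mod 4 = 3
Known residues: [1, 2, 3]; need a permutation of 0..3, so missing residue r = 0
Need (2 + s) mod 4 = 0; smallest s = (0 - 2) mod 4 = 2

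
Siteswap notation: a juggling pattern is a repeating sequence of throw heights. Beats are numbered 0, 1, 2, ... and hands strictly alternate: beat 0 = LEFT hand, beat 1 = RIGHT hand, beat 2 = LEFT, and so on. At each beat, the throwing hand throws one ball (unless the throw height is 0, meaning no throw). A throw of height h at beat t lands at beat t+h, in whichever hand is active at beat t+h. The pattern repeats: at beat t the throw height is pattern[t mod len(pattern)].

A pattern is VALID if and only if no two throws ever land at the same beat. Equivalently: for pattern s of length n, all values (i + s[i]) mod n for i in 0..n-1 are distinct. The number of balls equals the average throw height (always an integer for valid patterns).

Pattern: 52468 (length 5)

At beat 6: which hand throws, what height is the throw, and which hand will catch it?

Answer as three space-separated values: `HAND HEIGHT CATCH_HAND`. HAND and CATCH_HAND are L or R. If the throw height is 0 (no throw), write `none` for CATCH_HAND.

Answer: L 2 L

Derivation:
Beat 6: 6 mod 2 = 0, so hand = L
Throw height = pattern[6 mod 5] = pattern[1] = 2
Lands at beat 6+2=8, 8 mod 2 = 0, so catch hand = L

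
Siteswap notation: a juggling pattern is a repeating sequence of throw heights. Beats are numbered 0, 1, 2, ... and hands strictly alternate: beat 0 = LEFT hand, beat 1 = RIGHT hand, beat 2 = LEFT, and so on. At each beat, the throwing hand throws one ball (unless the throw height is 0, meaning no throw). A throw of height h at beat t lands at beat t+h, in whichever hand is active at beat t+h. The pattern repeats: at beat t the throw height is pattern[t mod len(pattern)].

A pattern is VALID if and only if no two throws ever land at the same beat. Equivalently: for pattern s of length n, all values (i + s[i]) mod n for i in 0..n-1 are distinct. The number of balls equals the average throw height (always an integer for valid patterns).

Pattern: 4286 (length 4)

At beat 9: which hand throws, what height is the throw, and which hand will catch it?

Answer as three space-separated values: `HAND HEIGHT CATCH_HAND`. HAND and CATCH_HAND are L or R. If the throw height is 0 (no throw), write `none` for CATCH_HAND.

Beat 9: 9 mod 2 = 1, so hand = R
Throw height = pattern[9 mod 4] = pattern[1] = 2
Lands at beat 9+2=11, 11 mod 2 = 1, so catch hand = R

Answer: R 2 R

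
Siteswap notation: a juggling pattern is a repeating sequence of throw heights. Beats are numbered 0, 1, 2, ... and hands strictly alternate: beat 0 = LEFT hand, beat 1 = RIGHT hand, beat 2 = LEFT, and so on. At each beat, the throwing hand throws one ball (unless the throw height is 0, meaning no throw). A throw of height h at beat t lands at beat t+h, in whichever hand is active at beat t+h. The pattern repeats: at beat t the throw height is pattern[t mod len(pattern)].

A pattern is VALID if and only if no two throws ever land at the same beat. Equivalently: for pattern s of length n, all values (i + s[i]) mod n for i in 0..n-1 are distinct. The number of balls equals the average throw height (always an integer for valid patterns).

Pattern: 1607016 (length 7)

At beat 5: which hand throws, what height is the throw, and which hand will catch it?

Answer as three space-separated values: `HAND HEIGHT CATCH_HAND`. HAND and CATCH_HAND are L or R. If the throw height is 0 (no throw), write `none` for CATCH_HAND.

Beat 5: 5 mod 2 = 1, so hand = R
Throw height = pattern[5 mod 7] = pattern[5] = 1
Lands at beat 5+1=6, 6 mod 2 = 0, so catch hand = L

Answer: R 1 L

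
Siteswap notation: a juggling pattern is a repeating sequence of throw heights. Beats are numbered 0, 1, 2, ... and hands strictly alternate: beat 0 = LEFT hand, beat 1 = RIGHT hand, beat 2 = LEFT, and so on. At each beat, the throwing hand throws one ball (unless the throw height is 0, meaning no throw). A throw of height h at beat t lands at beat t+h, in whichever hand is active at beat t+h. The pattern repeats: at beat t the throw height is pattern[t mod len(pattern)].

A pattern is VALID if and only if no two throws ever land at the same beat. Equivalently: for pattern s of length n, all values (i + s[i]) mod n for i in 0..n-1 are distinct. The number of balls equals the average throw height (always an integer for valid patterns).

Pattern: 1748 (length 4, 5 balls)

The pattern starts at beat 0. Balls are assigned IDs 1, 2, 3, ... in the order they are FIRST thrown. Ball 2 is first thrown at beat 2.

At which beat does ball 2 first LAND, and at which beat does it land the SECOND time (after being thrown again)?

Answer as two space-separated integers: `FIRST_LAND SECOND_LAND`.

Beat 0 (L): throw ball1 h=1 -> lands@1:R; in-air after throw: [b1@1:R]
Beat 1 (R): throw ball1 h=7 -> lands@8:L; in-air after throw: [b1@8:L]
Beat 2 (L): throw ball2 h=4 -> lands@6:L; in-air after throw: [b2@6:L b1@8:L]
Beat 3 (R): throw ball3 h=8 -> lands@11:R; in-air after throw: [b2@6:L b1@8:L b3@11:R]
Beat 4 (L): throw ball4 h=1 -> lands@5:R; in-air after throw: [b4@5:R b2@6:L b1@8:L b3@11:R]
Beat 5 (R): throw ball4 h=7 -> lands@12:L; in-air after throw: [b2@6:L b1@8:L b3@11:R b4@12:L]
Beat 6 (L): throw ball2 h=4 -> lands@10:L; in-air after throw: [b1@8:L b2@10:L b3@11:R b4@12:L]
Beat 7 (R): throw ball5 h=8 -> lands@15:R; in-air after throw: [b1@8:L b2@10:L b3@11:R b4@12:L b5@15:R]
Beat 8 (L): throw ball1 h=1 -> lands@9:R; in-air after throw: [b1@9:R b2@10:L b3@11:R b4@12:L b5@15:R]
Beat 9 (R): throw ball1 h=7 -> lands@16:L; in-air after throw: [b2@10:L b3@11:R b4@12:L b5@15:R b1@16:L]
Beat 10 (L): throw ball2 h=4 -> lands@14:L; in-air after throw: [b3@11:R b4@12:L b2@14:L b5@15:R b1@16:L]
Ball 2: thrown@2 h=4 -> first land @6; rethrown@6 h=4 -> second land @10

Answer: 6 10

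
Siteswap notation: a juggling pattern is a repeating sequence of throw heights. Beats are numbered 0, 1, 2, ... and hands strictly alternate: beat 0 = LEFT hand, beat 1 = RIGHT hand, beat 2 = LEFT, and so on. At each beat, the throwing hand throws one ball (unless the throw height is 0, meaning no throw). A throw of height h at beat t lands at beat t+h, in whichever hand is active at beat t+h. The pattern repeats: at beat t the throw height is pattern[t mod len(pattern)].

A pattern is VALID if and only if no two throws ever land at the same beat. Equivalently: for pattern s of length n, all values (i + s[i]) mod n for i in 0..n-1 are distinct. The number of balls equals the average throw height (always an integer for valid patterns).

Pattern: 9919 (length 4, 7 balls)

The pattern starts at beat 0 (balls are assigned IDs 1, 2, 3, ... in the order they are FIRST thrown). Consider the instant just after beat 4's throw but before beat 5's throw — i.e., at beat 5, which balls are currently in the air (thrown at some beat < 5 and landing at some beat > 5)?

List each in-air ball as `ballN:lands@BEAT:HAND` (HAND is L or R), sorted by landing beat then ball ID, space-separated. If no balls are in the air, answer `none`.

Answer: ball1:lands@9:R ball2:lands@10:L ball3:lands@12:L ball4:lands@13:R

Derivation:
Beat 0 (L): throw ball1 h=9 -> lands@9:R; in-air after throw: [b1@9:R]
Beat 1 (R): throw ball2 h=9 -> lands@10:L; in-air after throw: [b1@9:R b2@10:L]
Beat 2 (L): throw ball3 h=1 -> lands@3:R; in-air after throw: [b3@3:R b1@9:R b2@10:L]
Beat 3 (R): throw ball3 h=9 -> lands@12:L; in-air after throw: [b1@9:R b2@10:L b3@12:L]
Beat 4 (L): throw ball4 h=9 -> lands@13:R; in-air after throw: [b1@9:R b2@10:L b3@12:L b4@13:R]
Beat 5 (R): throw ball5 h=9 -> lands@14:L; in-air after throw: [b1@9:R b2@10:L b3@12:L b4@13:R b5@14:L]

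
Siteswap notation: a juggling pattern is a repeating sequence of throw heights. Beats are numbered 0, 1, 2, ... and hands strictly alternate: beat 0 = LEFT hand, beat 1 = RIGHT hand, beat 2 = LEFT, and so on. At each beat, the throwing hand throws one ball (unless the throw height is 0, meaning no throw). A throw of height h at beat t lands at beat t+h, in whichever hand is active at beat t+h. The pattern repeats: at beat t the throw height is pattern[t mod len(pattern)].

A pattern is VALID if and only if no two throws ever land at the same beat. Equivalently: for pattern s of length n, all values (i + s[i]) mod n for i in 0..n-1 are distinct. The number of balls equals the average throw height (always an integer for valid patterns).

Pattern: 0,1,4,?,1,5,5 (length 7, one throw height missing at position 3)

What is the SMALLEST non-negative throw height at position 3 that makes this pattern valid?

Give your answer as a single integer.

i=0: (0 + 0) mod 7 = 0
i=1: (1 + 1) mod 7 = 2
i=2: (2 + 4) mod 7 = 6
i=3: s[i]=? (unknown)
i=4: (4 + 1) mod 7 = 5
i=5: (5 + 5) mod 7 = 3
i=6: (6 + 5) mod 7 = 4
Known residues: [0, 2, 3, 4, 5, 6]; need a permutation of 0..6, so missing residue r = 1
Need (3 + s) mod 7 = 1; smallest s = (1 - 3) mod 7 = 5

Answer: 5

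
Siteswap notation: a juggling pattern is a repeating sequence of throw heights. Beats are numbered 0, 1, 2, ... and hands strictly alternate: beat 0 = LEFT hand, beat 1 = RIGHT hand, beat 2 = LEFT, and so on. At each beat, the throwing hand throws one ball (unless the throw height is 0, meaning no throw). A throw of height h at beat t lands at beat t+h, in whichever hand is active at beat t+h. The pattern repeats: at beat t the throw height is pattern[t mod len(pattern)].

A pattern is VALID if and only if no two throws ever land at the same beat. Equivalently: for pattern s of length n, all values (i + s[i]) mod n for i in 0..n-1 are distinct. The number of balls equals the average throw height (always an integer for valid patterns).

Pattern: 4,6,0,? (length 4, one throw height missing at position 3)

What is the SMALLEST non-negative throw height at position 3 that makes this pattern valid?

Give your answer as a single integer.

Answer: 2

Derivation:
i=0: (0 + 4) mod 4 = 0
i=1: (1 + 6) mod 4 = 3
i=2: (2 + 0) mod 4 = 2
i=3: s[i]=? (unknown)
Known residues: [0, 2, 3]; need a permutation of 0..3, so missing residue r = 1
Need (3 + s) mod 4 = 1; smallest s = (1 - 3) mod 4 = 2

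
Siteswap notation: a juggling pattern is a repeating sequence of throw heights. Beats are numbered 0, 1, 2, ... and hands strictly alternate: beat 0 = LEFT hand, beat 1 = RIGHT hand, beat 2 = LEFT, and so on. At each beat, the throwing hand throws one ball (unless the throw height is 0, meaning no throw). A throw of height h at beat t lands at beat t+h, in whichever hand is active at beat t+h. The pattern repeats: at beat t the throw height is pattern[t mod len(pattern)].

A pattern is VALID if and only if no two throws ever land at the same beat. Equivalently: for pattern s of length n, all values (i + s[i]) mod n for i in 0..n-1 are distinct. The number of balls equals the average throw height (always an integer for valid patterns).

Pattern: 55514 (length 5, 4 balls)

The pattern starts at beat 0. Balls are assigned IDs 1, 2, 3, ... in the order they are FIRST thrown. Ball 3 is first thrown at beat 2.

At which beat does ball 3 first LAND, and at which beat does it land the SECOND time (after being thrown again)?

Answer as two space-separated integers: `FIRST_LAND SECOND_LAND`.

Answer: 7 12

Derivation:
Beat 0 (L): throw ball1 h=5 -> lands@5:R; in-air after throw: [b1@5:R]
Beat 1 (R): throw ball2 h=5 -> lands@6:L; in-air after throw: [b1@5:R b2@6:L]
Beat 2 (L): throw ball3 h=5 -> lands@7:R; in-air after throw: [b1@5:R b2@6:L b3@7:R]
Beat 3 (R): throw ball4 h=1 -> lands@4:L; in-air after throw: [b4@4:L b1@5:R b2@6:L b3@7:R]
Beat 4 (L): throw ball4 h=4 -> lands@8:L; in-air after throw: [b1@5:R b2@6:L b3@7:R b4@8:L]
Beat 5 (R): throw ball1 h=5 -> lands@10:L; in-air after throw: [b2@6:L b3@7:R b4@8:L b1@10:L]
Beat 6 (L): throw ball2 h=5 -> lands@11:R; in-air after throw: [b3@7:R b4@8:L b1@10:L b2@11:R]
Beat 7 (R): throw ball3 h=5 -> lands@12:L; in-air after throw: [b4@8:L b1@10:L b2@11:R b3@12:L]
Beat 8 (L): throw ball4 h=1 -> lands@9:R; in-air after throw: [b4@9:R b1@10:L b2@11:R b3@12:L]
Beat 9 (R): throw ball4 h=4 -> lands@13:R; in-air after throw: [b1@10:L b2@11:R b3@12:L b4@13:R]
Beat 10 (L): throw ball1 h=5 -> lands@15:R; in-air after throw: [b2@11:R b3@12:L b4@13:R b1@15:R]
Beat 11 (R): throw ball2 h=5 -> lands@16:L; in-air after throw: [b3@12:L b4@13:R b1@15:R b2@16:L]
Ball 3: thrown@2 h=5 -> first land @7; rethrown@7 h=5 -> second land @12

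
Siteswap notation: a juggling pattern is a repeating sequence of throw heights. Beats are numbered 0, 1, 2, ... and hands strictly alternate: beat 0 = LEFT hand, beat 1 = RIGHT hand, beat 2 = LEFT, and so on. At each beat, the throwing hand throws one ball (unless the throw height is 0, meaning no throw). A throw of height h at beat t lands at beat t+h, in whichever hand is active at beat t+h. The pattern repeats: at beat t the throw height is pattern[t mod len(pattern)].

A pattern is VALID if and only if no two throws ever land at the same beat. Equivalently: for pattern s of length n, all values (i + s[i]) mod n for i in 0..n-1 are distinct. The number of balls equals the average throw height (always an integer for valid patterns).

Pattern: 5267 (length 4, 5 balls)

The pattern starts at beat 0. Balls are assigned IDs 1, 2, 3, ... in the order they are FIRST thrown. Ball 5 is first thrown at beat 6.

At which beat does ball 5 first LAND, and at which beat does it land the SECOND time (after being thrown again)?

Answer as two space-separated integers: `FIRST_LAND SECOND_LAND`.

Answer: 12 17

Derivation:
Beat 0 (L): throw ball1 h=5 -> lands@5:R; in-air after throw: [b1@5:R]
Beat 1 (R): throw ball2 h=2 -> lands@3:R; in-air after throw: [b2@3:R b1@5:R]
Beat 2 (L): throw ball3 h=6 -> lands@8:L; in-air after throw: [b2@3:R b1@5:R b3@8:L]
Beat 3 (R): throw ball2 h=7 -> lands@10:L; in-air after throw: [b1@5:R b3@8:L b2@10:L]
Beat 4 (L): throw ball4 h=5 -> lands@9:R; in-air after throw: [b1@5:R b3@8:L b4@9:R b2@10:L]
Beat 5 (R): throw ball1 h=2 -> lands@7:R; in-air after throw: [b1@7:R b3@8:L b4@9:R b2@10:L]
Beat 6 (L): throw ball5 h=6 -> lands@12:L; in-air after throw: [b1@7:R b3@8:L b4@9:R b2@10:L b5@12:L]
Beat 7 (R): throw ball1 h=7 -> lands@14:L; in-air after throw: [b3@8:L b4@9:R b2@10:L b5@12:L b1@14:L]
Beat 8 (L): throw ball3 h=5 -> lands@13:R; in-air after throw: [b4@9:R b2@10:L b5@12:L b3@13:R b1@14:L]
Beat 9 (R): throw ball4 h=2 -> lands@11:R; in-air after throw: [b2@10:L b4@11:R b5@12:L b3@13:R b1@14:L]
Beat 10 (L): throw ball2 h=6 -> lands@16:L; in-air after throw: [b4@11:R b5@12:L b3@13:R b1@14:L b2@16:L]
Beat 11 (R): throw ball4 h=7 -> lands@18:L; in-air after throw: [b5@12:L b3@13:R b1@14:L b2@16:L b4@18:L]
Beat 12 (L): throw ball5 h=5 -> lands@17:R; in-air after throw: [b3@13:R b1@14:L b2@16:L b5@17:R b4@18:L]
Ball 5: thrown@6 h=6 -> first land @12; rethrown@12 h=5 -> second land @17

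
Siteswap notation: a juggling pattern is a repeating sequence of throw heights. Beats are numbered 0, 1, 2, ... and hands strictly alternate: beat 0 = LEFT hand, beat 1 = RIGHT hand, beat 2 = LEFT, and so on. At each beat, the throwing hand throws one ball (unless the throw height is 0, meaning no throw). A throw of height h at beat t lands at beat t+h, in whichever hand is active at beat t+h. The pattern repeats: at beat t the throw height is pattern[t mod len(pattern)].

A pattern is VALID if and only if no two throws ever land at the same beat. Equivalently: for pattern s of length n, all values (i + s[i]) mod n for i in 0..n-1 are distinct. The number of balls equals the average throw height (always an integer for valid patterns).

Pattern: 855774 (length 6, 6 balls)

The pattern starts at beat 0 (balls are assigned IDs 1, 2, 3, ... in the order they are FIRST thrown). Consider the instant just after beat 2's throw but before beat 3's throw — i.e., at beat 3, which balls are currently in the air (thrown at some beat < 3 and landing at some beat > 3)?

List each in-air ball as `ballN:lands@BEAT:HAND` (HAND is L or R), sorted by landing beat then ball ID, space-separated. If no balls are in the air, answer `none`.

Beat 0 (L): throw ball1 h=8 -> lands@8:L; in-air after throw: [b1@8:L]
Beat 1 (R): throw ball2 h=5 -> lands@6:L; in-air after throw: [b2@6:L b1@8:L]
Beat 2 (L): throw ball3 h=5 -> lands@7:R; in-air after throw: [b2@6:L b3@7:R b1@8:L]
Beat 3 (R): throw ball4 h=7 -> lands@10:L; in-air after throw: [b2@6:L b3@7:R b1@8:L b4@10:L]

Answer: ball2:lands@6:L ball3:lands@7:R ball1:lands@8:L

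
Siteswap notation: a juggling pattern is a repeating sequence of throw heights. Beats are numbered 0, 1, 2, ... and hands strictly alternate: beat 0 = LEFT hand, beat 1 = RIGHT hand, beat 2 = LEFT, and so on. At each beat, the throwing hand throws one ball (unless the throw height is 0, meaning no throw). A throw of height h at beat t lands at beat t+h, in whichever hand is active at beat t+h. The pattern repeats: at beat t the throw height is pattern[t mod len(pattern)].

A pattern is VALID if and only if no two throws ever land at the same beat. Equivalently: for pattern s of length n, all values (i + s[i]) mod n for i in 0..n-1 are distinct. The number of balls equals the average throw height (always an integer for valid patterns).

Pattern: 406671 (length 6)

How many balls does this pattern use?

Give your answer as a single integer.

Pattern = [4, 0, 6, 6, 7, 1], length n = 6
  position 0: throw height = 4, running sum = 4
  position 1: throw height = 0, running sum = 4
  position 2: throw height = 6, running sum = 10
  position 3: throw height = 6, running sum = 16
  position 4: throw height = 7, running sum = 23
  position 5: throw height = 1, running sum = 24
Total sum = 24; balls = sum / n = 24 / 6 = 4

Answer: 4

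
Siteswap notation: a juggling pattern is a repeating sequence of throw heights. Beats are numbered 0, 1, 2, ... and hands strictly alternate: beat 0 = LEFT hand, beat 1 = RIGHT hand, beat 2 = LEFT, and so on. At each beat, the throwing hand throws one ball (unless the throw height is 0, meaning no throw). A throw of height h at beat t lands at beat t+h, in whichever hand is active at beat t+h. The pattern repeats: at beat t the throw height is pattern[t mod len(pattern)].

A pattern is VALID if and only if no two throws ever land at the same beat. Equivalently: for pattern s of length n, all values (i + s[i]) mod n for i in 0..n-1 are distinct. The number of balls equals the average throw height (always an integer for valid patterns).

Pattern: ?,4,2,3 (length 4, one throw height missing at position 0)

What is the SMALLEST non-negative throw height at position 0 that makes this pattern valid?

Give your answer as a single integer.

i=0: s[i]=? (unknown)
i=1: (1 + 4) mod 4 = 1
i=2: (2 + 2) mod 4 = 0
i=3: (3 + 3) mod 4 = 2
Known residues: [0, 1, 2]; need a permutation of 0..3, so missing residue r = 3
Need (0 + s) mod 4 = 3; smallest s = (3 - 0) mod 4 = 3

Answer: 3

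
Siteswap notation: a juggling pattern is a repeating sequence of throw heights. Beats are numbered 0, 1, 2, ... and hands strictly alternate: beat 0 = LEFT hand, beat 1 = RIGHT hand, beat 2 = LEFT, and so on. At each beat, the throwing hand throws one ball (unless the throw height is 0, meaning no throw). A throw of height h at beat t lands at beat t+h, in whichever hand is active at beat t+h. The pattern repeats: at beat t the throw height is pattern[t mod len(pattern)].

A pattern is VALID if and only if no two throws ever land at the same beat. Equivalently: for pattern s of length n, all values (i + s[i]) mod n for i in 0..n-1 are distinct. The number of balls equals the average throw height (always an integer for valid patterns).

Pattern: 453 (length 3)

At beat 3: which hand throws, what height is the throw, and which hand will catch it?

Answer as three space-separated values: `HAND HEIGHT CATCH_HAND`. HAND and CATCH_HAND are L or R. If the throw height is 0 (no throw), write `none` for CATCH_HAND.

Answer: R 4 R

Derivation:
Beat 3: 3 mod 2 = 1, so hand = R
Throw height = pattern[3 mod 3] = pattern[0] = 4
Lands at beat 3+4=7, 7 mod 2 = 1, so catch hand = R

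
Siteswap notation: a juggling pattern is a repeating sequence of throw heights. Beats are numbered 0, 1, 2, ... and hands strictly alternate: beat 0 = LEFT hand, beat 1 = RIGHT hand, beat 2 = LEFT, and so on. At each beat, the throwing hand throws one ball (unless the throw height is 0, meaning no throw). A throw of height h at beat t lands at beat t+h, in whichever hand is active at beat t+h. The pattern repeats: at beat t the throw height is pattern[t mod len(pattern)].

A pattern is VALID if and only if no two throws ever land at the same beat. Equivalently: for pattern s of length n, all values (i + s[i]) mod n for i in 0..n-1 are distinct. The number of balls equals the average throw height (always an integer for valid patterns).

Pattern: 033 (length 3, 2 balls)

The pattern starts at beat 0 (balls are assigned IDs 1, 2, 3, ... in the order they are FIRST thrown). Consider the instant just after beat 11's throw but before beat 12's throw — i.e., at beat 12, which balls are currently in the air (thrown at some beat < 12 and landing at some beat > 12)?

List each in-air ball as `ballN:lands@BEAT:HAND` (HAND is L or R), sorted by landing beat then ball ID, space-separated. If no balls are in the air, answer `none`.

Answer: ball1:lands@13:R ball2:lands@14:L

Derivation:
Beat 1 (R): throw ball1 h=3 -> lands@4:L; in-air after throw: [b1@4:L]
Beat 2 (L): throw ball2 h=3 -> lands@5:R; in-air after throw: [b1@4:L b2@5:R]
Beat 4 (L): throw ball1 h=3 -> lands@7:R; in-air after throw: [b2@5:R b1@7:R]
Beat 5 (R): throw ball2 h=3 -> lands@8:L; in-air after throw: [b1@7:R b2@8:L]
Beat 7 (R): throw ball1 h=3 -> lands@10:L; in-air after throw: [b2@8:L b1@10:L]
Beat 8 (L): throw ball2 h=3 -> lands@11:R; in-air after throw: [b1@10:L b2@11:R]
Beat 10 (L): throw ball1 h=3 -> lands@13:R; in-air after throw: [b2@11:R b1@13:R]
Beat 11 (R): throw ball2 h=3 -> lands@14:L; in-air after throw: [b1@13:R b2@14:L]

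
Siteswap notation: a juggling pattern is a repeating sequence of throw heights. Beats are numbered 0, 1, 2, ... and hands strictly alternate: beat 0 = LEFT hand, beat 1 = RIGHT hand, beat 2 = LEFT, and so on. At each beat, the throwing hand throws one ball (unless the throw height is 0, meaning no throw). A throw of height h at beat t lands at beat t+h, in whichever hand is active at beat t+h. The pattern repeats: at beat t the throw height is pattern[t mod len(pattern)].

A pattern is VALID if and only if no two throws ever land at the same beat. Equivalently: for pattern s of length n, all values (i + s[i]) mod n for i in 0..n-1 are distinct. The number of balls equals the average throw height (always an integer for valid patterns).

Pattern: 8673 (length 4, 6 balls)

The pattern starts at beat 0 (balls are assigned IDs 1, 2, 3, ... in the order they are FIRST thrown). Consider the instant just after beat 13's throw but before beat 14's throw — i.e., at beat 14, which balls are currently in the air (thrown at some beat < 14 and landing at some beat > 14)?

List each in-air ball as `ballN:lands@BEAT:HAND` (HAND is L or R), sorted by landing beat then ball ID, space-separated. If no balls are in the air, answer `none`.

Answer: ball3:lands@15:R ball1:lands@16:L ball2:lands@17:R ball4:lands@19:R ball5:lands@20:L

Derivation:
Beat 0 (L): throw ball1 h=8 -> lands@8:L; in-air after throw: [b1@8:L]
Beat 1 (R): throw ball2 h=6 -> lands@7:R; in-air after throw: [b2@7:R b1@8:L]
Beat 2 (L): throw ball3 h=7 -> lands@9:R; in-air after throw: [b2@7:R b1@8:L b3@9:R]
Beat 3 (R): throw ball4 h=3 -> lands@6:L; in-air after throw: [b4@6:L b2@7:R b1@8:L b3@9:R]
Beat 4 (L): throw ball5 h=8 -> lands@12:L; in-air after throw: [b4@6:L b2@7:R b1@8:L b3@9:R b5@12:L]
Beat 5 (R): throw ball6 h=6 -> lands@11:R; in-air after throw: [b4@6:L b2@7:R b1@8:L b3@9:R b6@11:R b5@12:L]
Beat 6 (L): throw ball4 h=7 -> lands@13:R; in-air after throw: [b2@7:R b1@8:L b3@9:R b6@11:R b5@12:L b4@13:R]
Beat 7 (R): throw ball2 h=3 -> lands@10:L; in-air after throw: [b1@8:L b3@9:R b2@10:L b6@11:R b5@12:L b4@13:R]
Beat 8 (L): throw ball1 h=8 -> lands@16:L; in-air after throw: [b3@9:R b2@10:L b6@11:R b5@12:L b4@13:R b1@16:L]
Beat 9 (R): throw ball3 h=6 -> lands@15:R; in-air after throw: [b2@10:L b6@11:R b5@12:L b4@13:R b3@15:R b1@16:L]
Beat 10 (L): throw ball2 h=7 -> lands@17:R; in-air after throw: [b6@11:R b5@12:L b4@13:R b3@15:R b1@16:L b2@17:R]
Beat 11 (R): throw ball6 h=3 -> lands@14:L; in-air after throw: [b5@12:L b4@13:R b6@14:L b3@15:R b1@16:L b2@17:R]
Beat 12 (L): throw ball5 h=8 -> lands@20:L; in-air after throw: [b4@13:R b6@14:L b3@15:R b1@16:L b2@17:R b5@20:L]
Beat 13 (R): throw ball4 h=6 -> lands@19:R; in-air after throw: [b6@14:L b3@15:R b1@16:L b2@17:R b4@19:R b5@20:L]
Beat 14 (L): throw ball6 h=7 -> lands@21:R; in-air after throw: [b3@15:R b1@16:L b2@17:R b4@19:R b5@20:L b6@21:R]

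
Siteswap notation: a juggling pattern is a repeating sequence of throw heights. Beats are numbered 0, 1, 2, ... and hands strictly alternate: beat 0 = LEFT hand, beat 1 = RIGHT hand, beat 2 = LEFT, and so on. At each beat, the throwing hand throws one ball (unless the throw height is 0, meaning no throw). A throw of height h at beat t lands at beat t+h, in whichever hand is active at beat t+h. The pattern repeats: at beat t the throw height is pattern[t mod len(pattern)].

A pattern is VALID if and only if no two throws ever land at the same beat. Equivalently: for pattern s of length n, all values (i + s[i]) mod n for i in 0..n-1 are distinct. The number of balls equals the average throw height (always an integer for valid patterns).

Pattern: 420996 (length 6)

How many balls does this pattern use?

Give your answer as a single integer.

Answer: 5

Derivation:
Pattern = [4, 2, 0, 9, 9, 6], length n = 6
  position 0: throw height = 4, running sum = 4
  position 1: throw height = 2, running sum = 6
  position 2: throw height = 0, running sum = 6
  position 3: throw height = 9, running sum = 15
  position 4: throw height = 9, running sum = 24
  position 5: throw height = 6, running sum = 30
Total sum = 30; balls = sum / n = 30 / 6 = 5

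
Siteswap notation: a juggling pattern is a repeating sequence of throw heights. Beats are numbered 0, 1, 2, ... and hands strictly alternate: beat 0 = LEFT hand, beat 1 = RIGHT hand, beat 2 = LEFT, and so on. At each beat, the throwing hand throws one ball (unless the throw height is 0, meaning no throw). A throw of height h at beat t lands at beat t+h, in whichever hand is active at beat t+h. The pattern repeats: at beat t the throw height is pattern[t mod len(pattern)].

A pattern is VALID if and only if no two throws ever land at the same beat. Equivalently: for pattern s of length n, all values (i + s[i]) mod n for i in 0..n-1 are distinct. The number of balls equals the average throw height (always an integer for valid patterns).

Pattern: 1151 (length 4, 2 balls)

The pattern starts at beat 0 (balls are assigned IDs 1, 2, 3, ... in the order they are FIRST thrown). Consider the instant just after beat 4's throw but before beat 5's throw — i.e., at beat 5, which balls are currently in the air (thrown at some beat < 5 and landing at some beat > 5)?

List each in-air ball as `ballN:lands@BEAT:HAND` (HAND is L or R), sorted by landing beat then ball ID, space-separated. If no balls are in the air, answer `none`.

Answer: ball1:lands@7:R

Derivation:
Beat 0 (L): throw ball1 h=1 -> lands@1:R; in-air after throw: [b1@1:R]
Beat 1 (R): throw ball1 h=1 -> lands@2:L; in-air after throw: [b1@2:L]
Beat 2 (L): throw ball1 h=5 -> lands@7:R; in-air after throw: [b1@7:R]
Beat 3 (R): throw ball2 h=1 -> lands@4:L; in-air after throw: [b2@4:L b1@7:R]
Beat 4 (L): throw ball2 h=1 -> lands@5:R; in-air after throw: [b2@5:R b1@7:R]
Beat 5 (R): throw ball2 h=1 -> lands@6:L; in-air after throw: [b2@6:L b1@7:R]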